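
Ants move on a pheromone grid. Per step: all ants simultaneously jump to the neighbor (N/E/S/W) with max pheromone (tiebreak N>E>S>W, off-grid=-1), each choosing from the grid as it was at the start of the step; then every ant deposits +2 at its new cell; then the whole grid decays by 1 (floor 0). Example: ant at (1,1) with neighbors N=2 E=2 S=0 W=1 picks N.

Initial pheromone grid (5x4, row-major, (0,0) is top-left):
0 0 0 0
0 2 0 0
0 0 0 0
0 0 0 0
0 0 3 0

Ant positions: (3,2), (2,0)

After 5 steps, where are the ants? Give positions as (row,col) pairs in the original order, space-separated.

Step 1: ant0:(3,2)->S->(4,2) | ant1:(2,0)->N->(1,0)
  grid max=4 at (4,2)
Step 2: ant0:(4,2)->N->(3,2) | ant1:(1,0)->E->(1,1)
  grid max=3 at (4,2)
Step 3: ant0:(3,2)->S->(4,2) | ant1:(1,1)->N->(0,1)
  grid max=4 at (4,2)
Step 4: ant0:(4,2)->N->(3,2) | ant1:(0,1)->S->(1,1)
  grid max=3 at (4,2)
Step 5: ant0:(3,2)->S->(4,2) | ant1:(1,1)->N->(0,1)
  grid max=4 at (4,2)

(4,2) (0,1)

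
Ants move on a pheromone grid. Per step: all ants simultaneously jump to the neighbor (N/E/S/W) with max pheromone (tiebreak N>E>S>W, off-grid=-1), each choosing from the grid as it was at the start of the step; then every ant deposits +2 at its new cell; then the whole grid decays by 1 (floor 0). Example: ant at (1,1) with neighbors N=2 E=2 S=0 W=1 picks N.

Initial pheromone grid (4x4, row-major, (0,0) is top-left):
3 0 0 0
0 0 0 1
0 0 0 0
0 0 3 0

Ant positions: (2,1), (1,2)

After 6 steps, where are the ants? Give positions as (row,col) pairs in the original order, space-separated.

Step 1: ant0:(2,1)->N->(1,1) | ant1:(1,2)->E->(1,3)
  grid max=2 at (0,0)
Step 2: ant0:(1,1)->N->(0,1) | ant1:(1,3)->N->(0,3)
  grid max=1 at (0,0)
Step 3: ant0:(0,1)->W->(0,0) | ant1:(0,3)->S->(1,3)
  grid max=2 at (0,0)
Step 4: ant0:(0,0)->E->(0,1) | ant1:(1,3)->N->(0,3)
  grid max=1 at (0,0)
Step 5: ant0:(0,1)->W->(0,0) | ant1:(0,3)->S->(1,3)
  grid max=2 at (0,0)
Step 6: ant0:(0,0)->E->(0,1) | ant1:(1,3)->N->(0,3)
  grid max=1 at (0,0)

(0,1) (0,3)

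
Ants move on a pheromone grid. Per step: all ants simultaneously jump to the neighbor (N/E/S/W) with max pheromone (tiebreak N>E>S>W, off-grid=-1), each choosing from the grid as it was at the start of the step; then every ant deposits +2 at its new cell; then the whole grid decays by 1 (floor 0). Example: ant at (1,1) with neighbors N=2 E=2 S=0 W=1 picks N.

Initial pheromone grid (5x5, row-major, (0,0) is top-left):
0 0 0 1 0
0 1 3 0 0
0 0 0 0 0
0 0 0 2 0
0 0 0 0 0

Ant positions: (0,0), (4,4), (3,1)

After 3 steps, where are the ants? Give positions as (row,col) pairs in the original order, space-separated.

Step 1: ant0:(0,0)->E->(0,1) | ant1:(4,4)->N->(3,4) | ant2:(3,1)->N->(2,1)
  grid max=2 at (1,2)
Step 2: ant0:(0,1)->E->(0,2) | ant1:(3,4)->W->(3,3) | ant2:(2,1)->N->(1,1)
  grid max=2 at (3,3)
Step 3: ant0:(0,2)->S->(1,2) | ant1:(3,3)->N->(2,3) | ant2:(1,1)->E->(1,2)
  grid max=4 at (1,2)

(1,2) (2,3) (1,2)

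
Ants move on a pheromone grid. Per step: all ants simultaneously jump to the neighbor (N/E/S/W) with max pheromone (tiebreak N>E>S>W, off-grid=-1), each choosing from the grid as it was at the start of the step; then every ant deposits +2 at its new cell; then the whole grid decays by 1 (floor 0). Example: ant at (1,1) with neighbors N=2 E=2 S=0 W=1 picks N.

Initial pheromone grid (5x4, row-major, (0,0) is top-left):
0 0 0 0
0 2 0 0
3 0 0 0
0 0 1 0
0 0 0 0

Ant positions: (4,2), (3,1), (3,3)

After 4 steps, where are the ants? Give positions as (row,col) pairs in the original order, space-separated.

Step 1: ant0:(4,2)->N->(3,2) | ant1:(3,1)->E->(3,2) | ant2:(3,3)->W->(3,2)
  grid max=6 at (3,2)
Step 2: ant0:(3,2)->N->(2,2) | ant1:(3,2)->N->(2,2) | ant2:(3,2)->N->(2,2)
  grid max=5 at (2,2)
Step 3: ant0:(2,2)->S->(3,2) | ant1:(2,2)->S->(3,2) | ant2:(2,2)->S->(3,2)
  grid max=10 at (3,2)
Step 4: ant0:(3,2)->N->(2,2) | ant1:(3,2)->N->(2,2) | ant2:(3,2)->N->(2,2)
  grid max=9 at (2,2)

(2,2) (2,2) (2,2)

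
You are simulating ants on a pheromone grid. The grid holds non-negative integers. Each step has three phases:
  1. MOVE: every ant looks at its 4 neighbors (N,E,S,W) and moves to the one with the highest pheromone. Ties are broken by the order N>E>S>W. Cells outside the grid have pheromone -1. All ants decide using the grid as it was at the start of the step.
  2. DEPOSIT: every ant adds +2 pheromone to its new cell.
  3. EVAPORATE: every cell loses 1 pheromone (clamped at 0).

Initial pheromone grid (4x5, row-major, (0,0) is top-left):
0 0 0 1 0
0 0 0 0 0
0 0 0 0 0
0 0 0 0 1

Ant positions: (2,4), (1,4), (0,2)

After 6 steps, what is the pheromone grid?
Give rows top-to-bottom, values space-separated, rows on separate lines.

After step 1: ants at (3,4),(0,4),(0,3)
  0 0 0 2 1
  0 0 0 0 0
  0 0 0 0 0
  0 0 0 0 2
After step 2: ants at (2,4),(0,3),(0,4)
  0 0 0 3 2
  0 0 0 0 0
  0 0 0 0 1
  0 0 0 0 1
After step 3: ants at (3,4),(0,4),(0,3)
  0 0 0 4 3
  0 0 0 0 0
  0 0 0 0 0
  0 0 0 0 2
After step 4: ants at (2,4),(0,3),(0,4)
  0 0 0 5 4
  0 0 0 0 0
  0 0 0 0 1
  0 0 0 0 1
After step 5: ants at (3,4),(0,4),(0,3)
  0 0 0 6 5
  0 0 0 0 0
  0 0 0 0 0
  0 0 0 0 2
After step 6: ants at (2,4),(0,3),(0,4)
  0 0 0 7 6
  0 0 0 0 0
  0 0 0 0 1
  0 0 0 0 1

0 0 0 7 6
0 0 0 0 0
0 0 0 0 1
0 0 0 0 1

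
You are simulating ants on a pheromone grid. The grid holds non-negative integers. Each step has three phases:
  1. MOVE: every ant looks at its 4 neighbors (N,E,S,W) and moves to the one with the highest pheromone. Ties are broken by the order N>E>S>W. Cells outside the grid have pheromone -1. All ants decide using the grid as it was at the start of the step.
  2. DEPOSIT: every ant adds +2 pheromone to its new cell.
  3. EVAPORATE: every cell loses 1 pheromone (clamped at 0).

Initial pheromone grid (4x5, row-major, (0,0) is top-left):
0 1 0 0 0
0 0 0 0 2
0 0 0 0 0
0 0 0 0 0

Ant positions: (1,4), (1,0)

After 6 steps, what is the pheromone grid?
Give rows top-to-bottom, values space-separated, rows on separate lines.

After step 1: ants at (0,4),(0,0)
  1 0 0 0 1
  0 0 0 0 1
  0 0 0 0 0
  0 0 0 0 0
After step 2: ants at (1,4),(0,1)
  0 1 0 0 0
  0 0 0 0 2
  0 0 0 0 0
  0 0 0 0 0
After step 3: ants at (0,4),(0,2)
  0 0 1 0 1
  0 0 0 0 1
  0 0 0 0 0
  0 0 0 0 0
After step 4: ants at (1,4),(0,3)
  0 0 0 1 0
  0 0 0 0 2
  0 0 0 0 0
  0 0 0 0 0
After step 5: ants at (0,4),(0,4)
  0 0 0 0 3
  0 0 0 0 1
  0 0 0 0 0
  0 0 0 0 0
After step 6: ants at (1,4),(1,4)
  0 0 0 0 2
  0 0 0 0 4
  0 0 0 0 0
  0 0 0 0 0

0 0 0 0 2
0 0 0 0 4
0 0 0 0 0
0 0 0 0 0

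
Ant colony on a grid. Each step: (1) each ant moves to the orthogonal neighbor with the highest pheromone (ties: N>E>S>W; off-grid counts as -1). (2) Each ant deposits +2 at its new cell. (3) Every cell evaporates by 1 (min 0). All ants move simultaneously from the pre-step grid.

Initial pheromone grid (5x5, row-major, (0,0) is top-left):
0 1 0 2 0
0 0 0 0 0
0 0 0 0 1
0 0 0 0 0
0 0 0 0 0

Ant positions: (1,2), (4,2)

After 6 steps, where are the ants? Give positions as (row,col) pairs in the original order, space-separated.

Step 1: ant0:(1,2)->N->(0,2) | ant1:(4,2)->N->(3,2)
  grid max=1 at (0,2)
Step 2: ant0:(0,2)->E->(0,3) | ant1:(3,2)->N->(2,2)
  grid max=2 at (0,3)
Step 3: ant0:(0,3)->E->(0,4) | ant1:(2,2)->N->(1,2)
  grid max=1 at (0,3)
Step 4: ant0:(0,4)->W->(0,3) | ant1:(1,2)->N->(0,2)
  grid max=2 at (0,3)
Step 5: ant0:(0,3)->W->(0,2) | ant1:(0,2)->E->(0,3)
  grid max=3 at (0,3)
Step 6: ant0:(0,2)->E->(0,3) | ant1:(0,3)->W->(0,2)
  grid max=4 at (0,3)

(0,3) (0,2)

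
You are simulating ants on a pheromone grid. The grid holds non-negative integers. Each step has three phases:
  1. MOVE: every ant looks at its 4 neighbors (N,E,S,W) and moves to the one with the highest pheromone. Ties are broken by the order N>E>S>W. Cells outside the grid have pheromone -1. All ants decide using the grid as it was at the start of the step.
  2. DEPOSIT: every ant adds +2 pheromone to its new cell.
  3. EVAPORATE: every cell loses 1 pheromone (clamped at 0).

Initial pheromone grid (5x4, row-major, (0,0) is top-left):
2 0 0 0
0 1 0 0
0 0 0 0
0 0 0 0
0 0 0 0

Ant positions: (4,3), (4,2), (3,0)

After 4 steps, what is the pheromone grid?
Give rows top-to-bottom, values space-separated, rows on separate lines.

After step 1: ants at (3,3),(3,2),(2,0)
  1 0 0 0
  0 0 0 0
  1 0 0 0
  0 0 1 1
  0 0 0 0
After step 2: ants at (3,2),(3,3),(1,0)
  0 0 0 0
  1 0 0 0
  0 0 0 0
  0 0 2 2
  0 0 0 0
After step 3: ants at (3,3),(3,2),(0,0)
  1 0 0 0
  0 0 0 0
  0 0 0 0
  0 0 3 3
  0 0 0 0
After step 4: ants at (3,2),(3,3),(0,1)
  0 1 0 0
  0 0 0 0
  0 0 0 0
  0 0 4 4
  0 0 0 0

0 1 0 0
0 0 0 0
0 0 0 0
0 0 4 4
0 0 0 0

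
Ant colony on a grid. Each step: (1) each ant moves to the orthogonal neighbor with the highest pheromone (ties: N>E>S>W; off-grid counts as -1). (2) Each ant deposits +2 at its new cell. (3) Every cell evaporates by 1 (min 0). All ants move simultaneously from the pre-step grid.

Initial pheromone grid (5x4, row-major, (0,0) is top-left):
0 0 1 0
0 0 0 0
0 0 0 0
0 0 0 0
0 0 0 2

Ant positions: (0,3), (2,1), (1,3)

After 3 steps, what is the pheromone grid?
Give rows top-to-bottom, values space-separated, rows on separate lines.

After step 1: ants at (0,2),(1,1),(0,3)
  0 0 2 1
  0 1 0 0
  0 0 0 0
  0 0 0 0
  0 0 0 1
After step 2: ants at (0,3),(0,1),(0,2)
  0 1 3 2
  0 0 0 0
  0 0 0 0
  0 0 0 0
  0 0 0 0
After step 3: ants at (0,2),(0,2),(0,3)
  0 0 6 3
  0 0 0 0
  0 0 0 0
  0 0 0 0
  0 0 0 0

0 0 6 3
0 0 0 0
0 0 0 0
0 0 0 0
0 0 0 0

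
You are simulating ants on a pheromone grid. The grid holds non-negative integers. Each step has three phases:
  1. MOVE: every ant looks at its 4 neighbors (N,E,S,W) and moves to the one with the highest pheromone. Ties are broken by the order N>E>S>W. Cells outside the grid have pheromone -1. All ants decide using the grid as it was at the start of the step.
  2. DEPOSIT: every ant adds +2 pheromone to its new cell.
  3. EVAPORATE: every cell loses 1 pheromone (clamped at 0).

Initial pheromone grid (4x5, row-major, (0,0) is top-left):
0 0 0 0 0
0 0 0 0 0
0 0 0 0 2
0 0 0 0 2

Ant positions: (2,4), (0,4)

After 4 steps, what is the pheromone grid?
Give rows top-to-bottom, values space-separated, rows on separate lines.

After step 1: ants at (3,4),(1,4)
  0 0 0 0 0
  0 0 0 0 1
  0 0 0 0 1
  0 0 0 0 3
After step 2: ants at (2,4),(2,4)
  0 0 0 0 0
  0 0 0 0 0
  0 0 0 0 4
  0 0 0 0 2
After step 3: ants at (3,4),(3,4)
  0 0 0 0 0
  0 0 0 0 0
  0 0 0 0 3
  0 0 0 0 5
After step 4: ants at (2,4),(2,4)
  0 0 0 0 0
  0 0 0 0 0
  0 0 0 0 6
  0 0 0 0 4

0 0 0 0 0
0 0 0 0 0
0 0 0 0 6
0 0 0 0 4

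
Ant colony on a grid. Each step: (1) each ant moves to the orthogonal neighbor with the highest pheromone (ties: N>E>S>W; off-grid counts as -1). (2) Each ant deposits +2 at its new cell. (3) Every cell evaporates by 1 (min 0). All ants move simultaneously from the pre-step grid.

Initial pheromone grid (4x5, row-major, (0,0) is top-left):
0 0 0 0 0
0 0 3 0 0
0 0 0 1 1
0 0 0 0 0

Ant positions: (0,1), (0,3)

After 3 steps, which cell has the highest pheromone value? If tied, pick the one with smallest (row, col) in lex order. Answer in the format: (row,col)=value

Answer: (1,2)=2

Derivation:
Step 1: ant0:(0,1)->E->(0,2) | ant1:(0,3)->E->(0,4)
  grid max=2 at (1,2)
Step 2: ant0:(0,2)->S->(1,2) | ant1:(0,4)->S->(1,4)
  grid max=3 at (1,2)
Step 3: ant0:(1,2)->N->(0,2) | ant1:(1,4)->N->(0,4)
  grid max=2 at (1,2)
Final grid:
  0 0 1 0 1
  0 0 2 0 0
  0 0 0 0 0
  0 0 0 0 0
Max pheromone 2 at (1,2)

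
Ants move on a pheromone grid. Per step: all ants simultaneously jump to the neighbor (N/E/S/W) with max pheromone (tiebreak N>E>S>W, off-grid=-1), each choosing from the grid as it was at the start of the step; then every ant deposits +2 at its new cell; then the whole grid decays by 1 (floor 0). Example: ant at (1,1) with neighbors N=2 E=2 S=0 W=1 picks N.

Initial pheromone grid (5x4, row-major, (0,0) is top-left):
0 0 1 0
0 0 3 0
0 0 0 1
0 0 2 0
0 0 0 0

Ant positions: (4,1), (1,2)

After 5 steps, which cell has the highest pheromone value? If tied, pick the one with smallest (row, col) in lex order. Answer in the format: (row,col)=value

Step 1: ant0:(4,1)->N->(3,1) | ant1:(1,2)->N->(0,2)
  grid max=2 at (0,2)
Step 2: ant0:(3,1)->E->(3,2) | ant1:(0,2)->S->(1,2)
  grid max=3 at (1,2)
Step 3: ant0:(3,2)->N->(2,2) | ant1:(1,2)->N->(0,2)
  grid max=2 at (0,2)
Step 4: ant0:(2,2)->N->(1,2) | ant1:(0,2)->S->(1,2)
  grid max=5 at (1,2)
Step 5: ant0:(1,2)->N->(0,2) | ant1:(1,2)->N->(0,2)
  grid max=4 at (0,2)
Final grid:
  0 0 4 0
  0 0 4 0
  0 0 0 0
  0 0 0 0
  0 0 0 0
Max pheromone 4 at (0,2)

Answer: (0,2)=4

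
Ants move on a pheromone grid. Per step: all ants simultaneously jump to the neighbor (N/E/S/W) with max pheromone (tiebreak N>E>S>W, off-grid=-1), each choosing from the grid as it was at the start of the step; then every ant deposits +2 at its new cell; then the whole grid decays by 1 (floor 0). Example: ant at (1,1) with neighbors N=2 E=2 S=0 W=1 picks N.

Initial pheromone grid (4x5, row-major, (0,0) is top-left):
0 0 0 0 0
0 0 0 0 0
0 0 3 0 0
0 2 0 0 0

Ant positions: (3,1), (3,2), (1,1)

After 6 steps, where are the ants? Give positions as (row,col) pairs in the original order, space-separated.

Step 1: ant0:(3,1)->N->(2,1) | ant1:(3,2)->N->(2,2) | ant2:(1,1)->N->(0,1)
  grid max=4 at (2,2)
Step 2: ant0:(2,1)->E->(2,2) | ant1:(2,2)->W->(2,1) | ant2:(0,1)->E->(0,2)
  grid max=5 at (2,2)
Step 3: ant0:(2,2)->W->(2,1) | ant1:(2,1)->E->(2,2) | ant2:(0,2)->E->(0,3)
  grid max=6 at (2,2)
Step 4: ant0:(2,1)->E->(2,2) | ant1:(2,2)->W->(2,1) | ant2:(0,3)->E->(0,4)
  grid max=7 at (2,2)
Step 5: ant0:(2,2)->W->(2,1) | ant1:(2,1)->E->(2,2) | ant2:(0,4)->S->(1,4)
  grid max=8 at (2,2)
Step 6: ant0:(2,1)->E->(2,2) | ant1:(2,2)->W->(2,1) | ant2:(1,4)->N->(0,4)
  grid max=9 at (2,2)

(2,2) (2,1) (0,4)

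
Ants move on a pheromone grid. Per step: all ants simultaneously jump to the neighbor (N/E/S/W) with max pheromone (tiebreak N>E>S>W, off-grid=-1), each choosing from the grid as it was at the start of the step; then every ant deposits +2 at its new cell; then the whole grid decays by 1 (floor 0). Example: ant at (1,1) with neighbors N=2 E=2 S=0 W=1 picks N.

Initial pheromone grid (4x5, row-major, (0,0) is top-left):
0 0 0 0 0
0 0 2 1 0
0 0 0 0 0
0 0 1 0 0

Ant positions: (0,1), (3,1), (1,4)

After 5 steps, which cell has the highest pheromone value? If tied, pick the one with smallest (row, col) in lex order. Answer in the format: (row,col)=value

Answer: (1,2)=9

Derivation:
Step 1: ant0:(0,1)->E->(0,2) | ant1:(3,1)->E->(3,2) | ant2:(1,4)->W->(1,3)
  grid max=2 at (1,3)
Step 2: ant0:(0,2)->S->(1,2) | ant1:(3,2)->N->(2,2) | ant2:(1,3)->W->(1,2)
  grid max=4 at (1,2)
Step 3: ant0:(1,2)->E->(1,3) | ant1:(2,2)->N->(1,2) | ant2:(1,2)->E->(1,3)
  grid max=5 at (1,2)
Step 4: ant0:(1,3)->W->(1,2) | ant1:(1,2)->E->(1,3) | ant2:(1,3)->W->(1,2)
  grid max=8 at (1,2)
Step 5: ant0:(1,2)->E->(1,3) | ant1:(1,3)->W->(1,2) | ant2:(1,2)->E->(1,3)
  grid max=9 at (1,2)
Final grid:
  0 0 0 0 0
  0 0 9 8 0
  0 0 0 0 0
  0 0 0 0 0
Max pheromone 9 at (1,2)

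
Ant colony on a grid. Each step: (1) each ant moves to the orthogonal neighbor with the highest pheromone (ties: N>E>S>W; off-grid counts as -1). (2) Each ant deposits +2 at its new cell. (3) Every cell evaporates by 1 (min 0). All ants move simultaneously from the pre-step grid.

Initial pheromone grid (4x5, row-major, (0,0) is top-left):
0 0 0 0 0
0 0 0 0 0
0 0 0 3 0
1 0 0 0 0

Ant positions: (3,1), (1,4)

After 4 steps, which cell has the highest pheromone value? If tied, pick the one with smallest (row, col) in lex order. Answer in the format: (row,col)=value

Step 1: ant0:(3,1)->W->(3,0) | ant1:(1,4)->N->(0,4)
  grid max=2 at (2,3)
Step 2: ant0:(3,0)->N->(2,0) | ant1:(0,4)->S->(1,4)
  grid max=1 at (1,4)
Step 3: ant0:(2,0)->S->(3,0) | ant1:(1,4)->N->(0,4)
  grid max=2 at (3,0)
Step 4: ant0:(3,0)->N->(2,0) | ant1:(0,4)->S->(1,4)
  grid max=1 at (1,4)
Final grid:
  0 0 0 0 0
  0 0 0 0 1
  1 0 0 0 0
  1 0 0 0 0
Max pheromone 1 at (1,4)

Answer: (1,4)=1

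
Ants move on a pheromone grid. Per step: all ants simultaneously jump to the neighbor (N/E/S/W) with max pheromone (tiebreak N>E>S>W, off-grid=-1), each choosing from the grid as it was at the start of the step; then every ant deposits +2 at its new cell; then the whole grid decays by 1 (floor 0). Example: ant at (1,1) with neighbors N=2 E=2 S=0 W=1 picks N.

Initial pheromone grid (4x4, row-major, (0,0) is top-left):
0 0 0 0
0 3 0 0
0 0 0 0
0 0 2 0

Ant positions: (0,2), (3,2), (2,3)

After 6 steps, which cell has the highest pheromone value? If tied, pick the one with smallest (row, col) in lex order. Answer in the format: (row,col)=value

Step 1: ant0:(0,2)->E->(0,3) | ant1:(3,2)->N->(2,2) | ant2:(2,3)->N->(1,3)
  grid max=2 at (1,1)
Step 2: ant0:(0,3)->S->(1,3) | ant1:(2,2)->S->(3,2) | ant2:(1,3)->N->(0,3)
  grid max=2 at (0,3)
Step 3: ant0:(1,3)->N->(0,3) | ant1:(3,2)->N->(2,2) | ant2:(0,3)->S->(1,3)
  grid max=3 at (0,3)
Step 4: ant0:(0,3)->S->(1,3) | ant1:(2,2)->S->(3,2) | ant2:(1,3)->N->(0,3)
  grid max=4 at (0,3)
Step 5: ant0:(1,3)->N->(0,3) | ant1:(3,2)->N->(2,2) | ant2:(0,3)->S->(1,3)
  grid max=5 at (0,3)
Step 6: ant0:(0,3)->S->(1,3) | ant1:(2,2)->S->(3,2) | ant2:(1,3)->N->(0,3)
  grid max=6 at (0,3)
Final grid:
  0 0 0 6
  0 0 0 6
  0 0 0 0
  0 0 2 0
Max pheromone 6 at (0,3)

Answer: (0,3)=6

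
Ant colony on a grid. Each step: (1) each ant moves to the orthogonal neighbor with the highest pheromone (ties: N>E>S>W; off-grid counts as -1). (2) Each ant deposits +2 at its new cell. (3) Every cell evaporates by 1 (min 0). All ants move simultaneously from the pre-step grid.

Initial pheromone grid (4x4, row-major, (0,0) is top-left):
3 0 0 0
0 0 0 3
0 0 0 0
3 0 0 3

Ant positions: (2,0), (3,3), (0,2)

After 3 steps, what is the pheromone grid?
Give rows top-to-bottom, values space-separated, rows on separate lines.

After step 1: ants at (3,0),(2,3),(0,3)
  2 0 0 1
  0 0 0 2
  0 0 0 1
  4 0 0 2
After step 2: ants at (2,0),(1,3),(1,3)
  1 0 0 0
  0 0 0 5
  1 0 0 0
  3 0 0 1
After step 3: ants at (3,0),(0,3),(0,3)
  0 0 0 3
  0 0 0 4
  0 0 0 0
  4 0 0 0

0 0 0 3
0 0 0 4
0 0 0 0
4 0 0 0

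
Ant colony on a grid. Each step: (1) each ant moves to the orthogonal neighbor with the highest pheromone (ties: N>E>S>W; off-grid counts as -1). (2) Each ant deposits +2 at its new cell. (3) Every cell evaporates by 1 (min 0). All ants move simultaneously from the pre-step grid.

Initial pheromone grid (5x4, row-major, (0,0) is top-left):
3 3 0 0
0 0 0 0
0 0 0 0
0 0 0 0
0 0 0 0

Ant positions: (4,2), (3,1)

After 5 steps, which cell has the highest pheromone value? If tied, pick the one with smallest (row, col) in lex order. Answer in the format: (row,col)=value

Answer: (0,1)=4

Derivation:
Step 1: ant0:(4,2)->N->(3,2) | ant1:(3,1)->N->(2,1)
  grid max=2 at (0,0)
Step 2: ant0:(3,2)->N->(2,2) | ant1:(2,1)->N->(1,1)
  grid max=1 at (0,0)
Step 3: ant0:(2,2)->N->(1,2) | ant1:(1,1)->N->(0,1)
  grid max=2 at (0,1)
Step 4: ant0:(1,2)->N->(0,2) | ant1:(0,1)->E->(0,2)
  grid max=3 at (0,2)
Step 5: ant0:(0,2)->W->(0,1) | ant1:(0,2)->W->(0,1)
  grid max=4 at (0,1)
Final grid:
  0 4 2 0
  0 0 0 0
  0 0 0 0
  0 0 0 0
  0 0 0 0
Max pheromone 4 at (0,1)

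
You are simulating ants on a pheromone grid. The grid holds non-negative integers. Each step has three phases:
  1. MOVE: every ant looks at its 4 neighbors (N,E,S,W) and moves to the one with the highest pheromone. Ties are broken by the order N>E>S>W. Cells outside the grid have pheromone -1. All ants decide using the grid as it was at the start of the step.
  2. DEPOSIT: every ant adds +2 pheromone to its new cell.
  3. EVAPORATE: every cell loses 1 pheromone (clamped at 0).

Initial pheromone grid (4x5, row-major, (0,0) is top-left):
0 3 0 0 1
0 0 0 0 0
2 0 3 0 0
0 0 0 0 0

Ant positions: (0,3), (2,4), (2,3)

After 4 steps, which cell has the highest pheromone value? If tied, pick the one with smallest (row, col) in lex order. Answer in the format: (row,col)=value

Answer: (0,4)=5

Derivation:
Step 1: ant0:(0,3)->E->(0,4) | ant1:(2,4)->N->(1,4) | ant2:(2,3)->W->(2,2)
  grid max=4 at (2,2)
Step 2: ant0:(0,4)->S->(1,4) | ant1:(1,4)->N->(0,4) | ant2:(2,2)->N->(1,2)
  grid max=3 at (0,4)
Step 3: ant0:(1,4)->N->(0,4) | ant1:(0,4)->S->(1,4) | ant2:(1,2)->S->(2,2)
  grid max=4 at (0,4)
Step 4: ant0:(0,4)->S->(1,4) | ant1:(1,4)->N->(0,4) | ant2:(2,2)->N->(1,2)
  grid max=5 at (0,4)
Final grid:
  0 0 0 0 5
  0 0 1 0 4
  0 0 3 0 0
  0 0 0 0 0
Max pheromone 5 at (0,4)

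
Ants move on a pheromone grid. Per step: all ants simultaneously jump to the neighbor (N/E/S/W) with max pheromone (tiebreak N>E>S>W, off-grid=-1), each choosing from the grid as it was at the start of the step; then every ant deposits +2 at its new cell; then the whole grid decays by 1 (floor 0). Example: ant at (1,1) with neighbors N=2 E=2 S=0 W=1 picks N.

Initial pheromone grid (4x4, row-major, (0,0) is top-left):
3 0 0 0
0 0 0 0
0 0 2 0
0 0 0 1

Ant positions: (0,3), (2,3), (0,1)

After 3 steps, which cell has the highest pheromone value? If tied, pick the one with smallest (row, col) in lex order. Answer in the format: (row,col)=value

Answer: (0,0)=4

Derivation:
Step 1: ant0:(0,3)->S->(1,3) | ant1:(2,3)->W->(2,2) | ant2:(0,1)->W->(0,0)
  grid max=4 at (0,0)
Step 2: ant0:(1,3)->N->(0,3) | ant1:(2,2)->N->(1,2) | ant2:(0,0)->E->(0,1)
  grid max=3 at (0,0)
Step 3: ant0:(0,3)->S->(1,3) | ant1:(1,2)->S->(2,2) | ant2:(0,1)->W->(0,0)
  grid max=4 at (0,0)
Final grid:
  4 0 0 0
  0 0 0 1
  0 0 3 0
  0 0 0 0
Max pheromone 4 at (0,0)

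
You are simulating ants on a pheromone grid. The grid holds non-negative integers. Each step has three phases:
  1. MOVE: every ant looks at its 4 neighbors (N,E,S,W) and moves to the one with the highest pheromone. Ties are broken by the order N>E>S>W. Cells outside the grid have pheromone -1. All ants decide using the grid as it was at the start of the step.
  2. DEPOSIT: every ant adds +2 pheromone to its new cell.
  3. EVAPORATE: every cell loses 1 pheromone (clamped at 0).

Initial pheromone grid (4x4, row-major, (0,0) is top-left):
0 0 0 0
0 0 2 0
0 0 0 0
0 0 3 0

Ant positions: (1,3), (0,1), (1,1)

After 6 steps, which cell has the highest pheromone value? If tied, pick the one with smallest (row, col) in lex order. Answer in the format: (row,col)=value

Step 1: ant0:(1,3)->W->(1,2) | ant1:(0,1)->E->(0,2) | ant2:(1,1)->E->(1,2)
  grid max=5 at (1,2)
Step 2: ant0:(1,2)->N->(0,2) | ant1:(0,2)->S->(1,2) | ant2:(1,2)->N->(0,2)
  grid max=6 at (1,2)
Step 3: ant0:(0,2)->S->(1,2) | ant1:(1,2)->N->(0,2) | ant2:(0,2)->S->(1,2)
  grid max=9 at (1,2)
Step 4: ant0:(1,2)->N->(0,2) | ant1:(0,2)->S->(1,2) | ant2:(1,2)->N->(0,2)
  grid max=10 at (1,2)
Step 5: ant0:(0,2)->S->(1,2) | ant1:(1,2)->N->(0,2) | ant2:(0,2)->S->(1,2)
  grid max=13 at (1,2)
Step 6: ant0:(1,2)->N->(0,2) | ant1:(0,2)->S->(1,2) | ant2:(1,2)->N->(0,2)
  grid max=14 at (1,2)
Final grid:
  0 0 12 0
  0 0 14 0
  0 0 0 0
  0 0 0 0
Max pheromone 14 at (1,2)

Answer: (1,2)=14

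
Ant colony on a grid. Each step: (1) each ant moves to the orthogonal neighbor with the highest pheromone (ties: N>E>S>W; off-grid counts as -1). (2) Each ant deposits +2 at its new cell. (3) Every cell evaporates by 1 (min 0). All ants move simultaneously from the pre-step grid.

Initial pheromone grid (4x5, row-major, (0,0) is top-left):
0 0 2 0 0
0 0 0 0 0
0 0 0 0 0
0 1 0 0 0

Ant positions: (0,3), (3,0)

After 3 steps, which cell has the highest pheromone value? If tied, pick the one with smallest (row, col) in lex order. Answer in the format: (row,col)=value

Step 1: ant0:(0,3)->W->(0,2) | ant1:(3,0)->E->(3,1)
  grid max=3 at (0,2)
Step 2: ant0:(0,2)->E->(0,3) | ant1:(3,1)->N->(2,1)
  grid max=2 at (0,2)
Step 3: ant0:(0,3)->W->(0,2) | ant1:(2,1)->S->(3,1)
  grid max=3 at (0,2)
Final grid:
  0 0 3 0 0
  0 0 0 0 0
  0 0 0 0 0
  0 2 0 0 0
Max pheromone 3 at (0,2)

Answer: (0,2)=3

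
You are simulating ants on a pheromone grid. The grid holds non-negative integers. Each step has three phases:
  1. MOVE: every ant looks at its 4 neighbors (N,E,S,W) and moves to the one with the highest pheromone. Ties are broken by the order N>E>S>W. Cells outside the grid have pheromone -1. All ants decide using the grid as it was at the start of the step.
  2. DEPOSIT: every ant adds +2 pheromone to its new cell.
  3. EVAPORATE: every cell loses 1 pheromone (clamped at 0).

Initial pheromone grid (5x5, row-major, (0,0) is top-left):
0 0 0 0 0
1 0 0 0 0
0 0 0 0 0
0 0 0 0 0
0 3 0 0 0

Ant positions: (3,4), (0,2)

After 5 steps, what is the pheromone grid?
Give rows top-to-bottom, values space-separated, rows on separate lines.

After step 1: ants at (2,4),(0,3)
  0 0 0 1 0
  0 0 0 0 0
  0 0 0 0 1
  0 0 0 0 0
  0 2 0 0 0
After step 2: ants at (1,4),(0,4)
  0 0 0 0 1
  0 0 0 0 1
  0 0 0 0 0
  0 0 0 0 0
  0 1 0 0 0
After step 3: ants at (0,4),(1,4)
  0 0 0 0 2
  0 0 0 0 2
  0 0 0 0 0
  0 0 0 0 0
  0 0 0 0 0
After step 4: ants at (1,4),(0,4)
  0 0 0 0 3
  0 0 0 0 3
  0 0 0 0 0
  0 0 0 0 0
  0 0 0 0 0
After step 5: ants at (0,4),(1,4)
  0 0 0 0 4
  0 0 0 0 4
  0 0 0 0 0
  0 0 0 0 0
  0 0 0 0 0

0 0 0 0 4
0 0 0 0 4
0 0 0 0 0
0 0 0 0 0
0 0 0 0 0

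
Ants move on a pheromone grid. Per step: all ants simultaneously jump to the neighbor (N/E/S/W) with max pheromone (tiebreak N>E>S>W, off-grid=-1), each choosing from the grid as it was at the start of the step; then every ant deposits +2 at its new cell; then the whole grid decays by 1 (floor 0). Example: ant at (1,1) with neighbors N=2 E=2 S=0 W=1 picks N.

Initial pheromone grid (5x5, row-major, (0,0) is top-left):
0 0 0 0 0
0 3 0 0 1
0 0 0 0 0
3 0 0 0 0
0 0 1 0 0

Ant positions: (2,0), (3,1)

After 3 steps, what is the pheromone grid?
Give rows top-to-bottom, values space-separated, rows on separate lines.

After step 1: ants at (3,0),(3,0)
  0 0 0 0 0
  0 2 0 0 0
  0 0 0 0 0
  6 0 0 0 0
  0 0 0 0 0
After step 2: ants at (2,0),(2,0)
  0 0 0 0 0
  0 1 0 0 0
  3 0 0 0 0
  5 0 0 0 0
  0 0 0 0 0
After step 3: ants at (3,0),(3,0)
  0 0 0 0 0
  0 0 0 0 0
  2 0 0 0 0
  8 0 0 0 0
  0 0 0 0 0

0 0 0 0 0
0 0 0 0 0
2 0 0 0 0
8 0 0 0 0
0 0 0 0 0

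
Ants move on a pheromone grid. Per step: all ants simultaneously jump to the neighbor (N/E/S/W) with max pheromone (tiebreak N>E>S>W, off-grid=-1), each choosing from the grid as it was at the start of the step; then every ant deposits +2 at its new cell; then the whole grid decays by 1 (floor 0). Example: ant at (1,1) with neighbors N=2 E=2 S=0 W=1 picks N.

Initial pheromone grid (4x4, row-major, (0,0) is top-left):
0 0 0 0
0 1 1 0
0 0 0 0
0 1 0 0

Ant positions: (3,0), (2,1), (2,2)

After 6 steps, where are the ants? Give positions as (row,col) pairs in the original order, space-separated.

Step 1: ant0:(3,0)->E->(3,1) | ant1:(2,1)->N->(1,1) | ant2:(2,2)->N->(1,2)
  grid max=2 at (1,1)
Step 2: ant0:(3,1)->N->(2,1) | ant1:(1,1)->E->(1,2) | ant2:(1,2)->W->(1,1)
  grid max=3 at (1,1)
Step 3: ant0:(2,1)->N->(1,1) | ant1:(1,2)->W->(1,1) | ant2:(1,1)->E->(1,2)
  grid max=6 at (1,1)
Step 4: ant0:(1,1)->E->(1,2) | ant1:(1,1)->E->(1,2) | ant2:(1,2)->W->(1,1)
  grid max=7 at (1,1)
Step 5: ant0:(1,2)->W->(1,1) | ant1:(1,2)->W->(1,1) | ant2:(1,1)->E->(1,2)
  grid max=10 at (1,1)
Step 6: ant0:(1,1)->E->(1,2) | ant1:(1,1)->E->(1,2) | ant2:(1,2)->W->(1,1)
  grid max=11 at (1,1)

(1,2) (1,2) (1,1)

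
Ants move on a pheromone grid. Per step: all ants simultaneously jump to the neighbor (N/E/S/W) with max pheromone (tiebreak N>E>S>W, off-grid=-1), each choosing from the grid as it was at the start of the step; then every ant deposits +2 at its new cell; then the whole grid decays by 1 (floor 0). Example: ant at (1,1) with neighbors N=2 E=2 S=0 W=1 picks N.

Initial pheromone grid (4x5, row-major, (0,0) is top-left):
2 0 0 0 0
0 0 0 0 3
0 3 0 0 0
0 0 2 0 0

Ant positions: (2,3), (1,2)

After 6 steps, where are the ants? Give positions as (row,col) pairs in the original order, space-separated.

Step 1: ant0:(2,3)->N->(1,3) | ant1:(1,2)->N->(0,2)
  grid max=2 at (1,4)
Step 2: ant0:(1,3)->E->(1,4) | ant1:(0,2)->E->(0,3)
  grid max=3 at (1,4)
Step 3: ant0:(1,4)->N->(0,4) | ant1:(0,3)->E->(0,4)
  grid max=3 at (0,4)
Step 4: ant0:(0,4)->S->(1,4) | ant1:(0,4)->S->(1,4)
  grid max=5 at (1,4)
Step 5: ant0:(1,4)->N->(0,4) | ant1:(1,4)->N->(0,4)
  grid max=5 at (0,4)
Step 6: ant0:(0,4)->S->(1,4) | ant1:(0,4)->S->(1,4)
  grid max=7 at (1,4)

(1,4) (1,4)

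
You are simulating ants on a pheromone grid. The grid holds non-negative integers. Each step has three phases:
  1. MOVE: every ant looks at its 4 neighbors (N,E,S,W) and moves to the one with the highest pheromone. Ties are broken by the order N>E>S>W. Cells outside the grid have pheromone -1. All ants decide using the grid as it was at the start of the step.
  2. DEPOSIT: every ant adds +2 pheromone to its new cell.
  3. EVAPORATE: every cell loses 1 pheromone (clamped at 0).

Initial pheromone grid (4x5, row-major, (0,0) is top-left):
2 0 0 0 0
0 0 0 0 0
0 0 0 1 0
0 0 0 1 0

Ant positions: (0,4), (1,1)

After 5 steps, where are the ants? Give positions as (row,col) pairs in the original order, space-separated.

Step 1: ant0:(0,4)->S->(1,4) | ant1:(1,1)->N->(0,1)
  grid max=1 at (0,0)
Step 2: ant0:(1,4)->N->(0,4) | ant1:(0,1)->W->(0,0)
  grid max=2 at (0,0)
Step 3: ant0:(0,4)->S->(1,4) | ant1:(0,0)->E->(0,1)
  grid max=1 at (0,0)
Step 4: ant0:(1,4)->N->(0,4) | ant1:(0,1)->W->(0,0)
  grid max=2 at (0,0)
Step 5: ant0:(0,4)->S->(1,4) | ant1:(0,0)->E->(0,1)
  grid max=1 at (0,0)

(1,4) (0,1)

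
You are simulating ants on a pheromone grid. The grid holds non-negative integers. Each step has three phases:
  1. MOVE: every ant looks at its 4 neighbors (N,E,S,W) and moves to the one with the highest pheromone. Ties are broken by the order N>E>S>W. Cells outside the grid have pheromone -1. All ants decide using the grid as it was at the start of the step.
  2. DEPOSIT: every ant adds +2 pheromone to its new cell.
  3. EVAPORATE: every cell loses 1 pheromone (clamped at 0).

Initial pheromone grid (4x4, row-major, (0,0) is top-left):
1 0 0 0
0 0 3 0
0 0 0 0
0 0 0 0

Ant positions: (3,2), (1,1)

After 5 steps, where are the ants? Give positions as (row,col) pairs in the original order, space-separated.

Step 1: ant0:(3,2)->N->(2,2) | ant1:(1,1)->E->(1,2)
  grid max=4 at (1,2)
Step 2: ant0:(2,2)->N->(1,2) | ant1:(1,2)->S->(2,2)
  grid max=5 at (1,2)
Step 3: ant0:(1,2)->S->(2,2) | ant1:(2,2)->N->(1,2)
  grid max=6 at (1,2)
Step 4: ant0:(2,2)->N->(1,2) | ant1:(1,2)->S->(2,2)
  grid max=7 at (1,2)
Step 5: ant0:(1,2)->S->(2,2) | ant1:(2,2)->N->(1,2)
  grid max=8 at (1,2)

(2,2) (1,2)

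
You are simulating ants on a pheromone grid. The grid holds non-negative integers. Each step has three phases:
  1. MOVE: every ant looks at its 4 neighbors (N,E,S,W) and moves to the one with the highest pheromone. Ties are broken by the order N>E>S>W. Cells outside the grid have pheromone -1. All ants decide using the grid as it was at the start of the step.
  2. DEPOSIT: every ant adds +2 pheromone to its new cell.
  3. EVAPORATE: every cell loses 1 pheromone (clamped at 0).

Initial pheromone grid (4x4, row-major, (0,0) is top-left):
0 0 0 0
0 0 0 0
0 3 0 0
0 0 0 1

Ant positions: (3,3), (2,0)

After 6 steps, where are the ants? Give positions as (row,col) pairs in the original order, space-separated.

Step 1: ant0:(3,3)->N->(2,3) | ant1:(2,0)->E->(2,1)
  grid max=4 at (2,1)
Step 2: ant0:(2,3)->N->(1,3) | ant1:(2,1)->N->(1,1)
  grid max=3 at (2,1)
Step 3: ant0:(1,3)->N->(0,3) | ant1:(1,1)->S->(2,1)
  grid max=4 at (2,1)
Step 4: ant0:(0,3)->S->(1,3) | ant1:(2,1)->N->(1,1)
  grid max=3 at (2,1)
Step 5: ant0:(1,3)->N->(0,3) | ant1:(1,1)->S->(2,1)
  grid max=4 at (2,1)
Step 6: ant0:(0,3)->S->(1,3) | ant1:(2,1)->N->(1,1)
  grid max=3 at (2,1)

(1,3) (1,1)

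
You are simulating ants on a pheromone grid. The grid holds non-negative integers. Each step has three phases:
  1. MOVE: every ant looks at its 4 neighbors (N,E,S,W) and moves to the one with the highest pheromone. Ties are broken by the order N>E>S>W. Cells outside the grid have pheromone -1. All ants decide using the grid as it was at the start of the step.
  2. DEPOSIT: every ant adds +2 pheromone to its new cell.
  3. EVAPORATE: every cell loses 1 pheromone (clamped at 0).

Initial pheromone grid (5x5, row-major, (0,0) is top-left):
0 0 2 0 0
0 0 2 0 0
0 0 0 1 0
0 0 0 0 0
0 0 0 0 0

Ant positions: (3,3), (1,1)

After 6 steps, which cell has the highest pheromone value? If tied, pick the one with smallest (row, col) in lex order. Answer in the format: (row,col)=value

Answer: (0,2)=6

Derivation:
Step 1: ant0:(3,3)->N->(2,3) | ant1:(1,1)->E->(1,2)
  grid max=3 at (1,2)
Step 2: ant0:(2,3)->N->(1,3) | ant1:(1,2)->N->(0,2)
  grid max=2 at (0,2)
Step 3: ant0:(1,3)->W->(1,2) | ant1:(0,2)->S->(1,2)
  grid max=5 at (1,2)
Step 4: ant0:(1,2)->N->(0,2) | ant1:(1,2)->N->(0,2)
  grid max=4 at (0,2)
Step 5: ant0:(0,2)->S->(1,2) | ant1:(0,2)->S->(1,2)
  grid max=7 at (1,2)
Step 6: ant0:(1,2)->N->(0,2) | ant1:(1,2)->N->(0,2)
  grid max=6 at (0,2)
Final grid:
  0 0 6 0 0
  0 0 6 0 0
  0 0 0 0 0
  0 0 0 0 0
  0 0 0 0 0
Max pheromone 6 at (0,2)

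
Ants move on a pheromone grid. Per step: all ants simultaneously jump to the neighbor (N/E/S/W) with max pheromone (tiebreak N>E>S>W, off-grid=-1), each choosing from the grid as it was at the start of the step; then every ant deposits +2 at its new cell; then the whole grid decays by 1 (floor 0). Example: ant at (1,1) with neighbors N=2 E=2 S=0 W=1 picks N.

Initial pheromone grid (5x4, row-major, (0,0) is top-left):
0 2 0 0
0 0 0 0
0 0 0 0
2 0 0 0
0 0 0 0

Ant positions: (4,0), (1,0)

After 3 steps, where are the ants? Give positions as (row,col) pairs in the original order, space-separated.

Step 1: ant0:(4,0)->N->(3,0) | ant1:(1,0)->N->(0,0)
  grid max=3 at (3,0)
Step 2: ant0:(3,0)->N->(2,0) | ant1:(0,0)->E->(0,1)
  grid max=2 at (0,1)
Step 3: ant0:(2,0)->S->(3,0) | ant1:(0,1)->E->(0,2)
  grid max=3 at (3,0)

(3,0) (0,2)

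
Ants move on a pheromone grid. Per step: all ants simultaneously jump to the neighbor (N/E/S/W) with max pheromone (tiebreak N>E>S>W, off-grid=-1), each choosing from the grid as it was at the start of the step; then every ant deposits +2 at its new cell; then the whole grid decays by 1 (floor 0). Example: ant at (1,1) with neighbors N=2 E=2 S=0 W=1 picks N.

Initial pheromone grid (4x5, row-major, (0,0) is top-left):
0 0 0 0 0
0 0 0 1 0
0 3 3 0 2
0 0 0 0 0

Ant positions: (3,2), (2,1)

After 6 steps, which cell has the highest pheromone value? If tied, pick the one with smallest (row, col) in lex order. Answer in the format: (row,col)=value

Answer: (2,1)=9

Derivation:
Step 1: ant0:(3,2)->N->(2,2) | ant1:(2,1)->E->(2,2)
  grid max=6 at (2,2)
Step 2: ant0:(2,2)->W->(2,1) | ant1:(2,2)->W->(2,1)
  grid max=5 at (2,1)
Step 3: ant0:(2,1)->E->(2,2) | ant1:(2,1)->E->(2,2)
  grid max=8 at (2,2)
Step 4: ant0:(2,2)->W->(2,1) | ant1:(2,2)->W->(2,1)
  grid max=7 at (2,1)
Step 5: ant0:(2,1)->E->(2,2) | ant1:(2,1)->E->(2,2)
  grid max=10 at (2,2)
Step 6: ant0:(2,2)->W->(2,1) | ant1:(2,2)->W->(2,1)
  grid max=9 at (2,1)
Final grid:
  0 0 0 0 0
  0 0 0 0 0
  0 9 9 0 0
  0 0 0 0 0
Max pheromone 9 at (2,1)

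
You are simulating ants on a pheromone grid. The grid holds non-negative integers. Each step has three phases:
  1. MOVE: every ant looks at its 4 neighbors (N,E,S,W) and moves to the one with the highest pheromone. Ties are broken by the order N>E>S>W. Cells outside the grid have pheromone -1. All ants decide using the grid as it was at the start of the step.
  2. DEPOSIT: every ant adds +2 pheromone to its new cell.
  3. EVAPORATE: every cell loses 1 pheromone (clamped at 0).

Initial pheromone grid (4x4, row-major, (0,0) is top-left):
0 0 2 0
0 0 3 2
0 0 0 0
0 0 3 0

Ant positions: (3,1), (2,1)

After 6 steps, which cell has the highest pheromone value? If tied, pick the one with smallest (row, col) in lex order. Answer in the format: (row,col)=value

Answer: (1,2)=7

Derivation:
Step 1: ant0:(3,1)->E->(3,2) | ant1:(2,1)->N->(1,1)
  grid max=4 at (3,2)
Step 2: ant0:(3,2)->N->(2,2) | ant1:(1,1)->E->(1,2)
  grid max=3 at (1,2)
Step 3: ant0:(2,2)->N->(1,2) | ant1:(1,2)->S->(2,2)
  grid max=4 at (1,2)
Step 4: ant0:(1,2)->S->(2,2) | ant1:(2,2)->N->(1,2)
  grid max=5 at (1,2)
Step 5: ant0:(2,2)->N->(1,2) | ant1:(1,2)->S->(2,2)
  grid max=6 at (1,2)
Step 6: ant0:(1,2)->S->(2,2) | ant1:(2,2)->N->(1,2)
  grid max=7 at (1,2)
Final grid:
  0 0 0 0
  0 0 7 0
  0 0 5 0
  0 0 0 0
Max pheromone 7 at (1,2)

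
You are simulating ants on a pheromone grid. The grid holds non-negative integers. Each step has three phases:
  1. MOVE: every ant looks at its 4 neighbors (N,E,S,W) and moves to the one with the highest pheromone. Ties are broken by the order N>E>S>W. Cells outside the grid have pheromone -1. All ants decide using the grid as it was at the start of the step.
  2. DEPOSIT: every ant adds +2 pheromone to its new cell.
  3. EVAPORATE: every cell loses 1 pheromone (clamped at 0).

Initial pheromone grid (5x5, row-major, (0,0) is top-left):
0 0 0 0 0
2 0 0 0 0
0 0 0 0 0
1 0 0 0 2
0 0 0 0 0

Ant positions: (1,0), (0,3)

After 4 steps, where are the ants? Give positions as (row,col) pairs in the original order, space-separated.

Step 1: ant0:(1,0)->N->(0,0) | ant1:(0,3)->E->(0,4)
  grid max=1 at (0,0)
Step 2: ant0:(0,0)->S->(1,0) | ant1:(0,4)->S->(1,4)
  grid max=2 at (1,0)
Step 3: ant0:(1,0)->N->(0,0) | ant1:(1,4)->N->(0,4)
  grid max=1 at (0,0)
Step 4: ant0:(0,0)->S->(1,0) | ant1:(0,4)->S->(1,4)
  grid max=2 at (1,0)

(1,0) (1,4)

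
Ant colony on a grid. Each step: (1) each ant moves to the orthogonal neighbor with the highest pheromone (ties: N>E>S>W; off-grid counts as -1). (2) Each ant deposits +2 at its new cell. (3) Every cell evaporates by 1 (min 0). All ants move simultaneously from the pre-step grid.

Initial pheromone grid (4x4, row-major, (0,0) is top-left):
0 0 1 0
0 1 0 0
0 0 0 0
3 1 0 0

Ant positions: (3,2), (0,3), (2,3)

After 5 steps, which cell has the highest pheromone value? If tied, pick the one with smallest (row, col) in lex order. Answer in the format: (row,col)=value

Step 1: ant0:(3,2)->W->(3,1) | ant1:(0,3)->W->(0,2) | ant2:(2,3)->N->(1,3)
  grid max=2 at (0,2)
Step 2: ant0:(3,1)->W->(3,0) | ant1:(0,2)->E->(0,3) | ant2:(1,3)->N->(0,3)
  grid max=3 at (0,3)
Step 3: ant0:(3,0)->E->(3,1) | ant1:(0,3)->W->(0,2) | ant2:(0,3)->W->(0,2)
  grid max=4 at (0,2)
Step 4: ant0:(3,1)->W->(3,0) | ant1:(0,2)->E->(0,3) | ant2:(0,2)->E->(0,3)
  grid max=5 at (0,3)
Step 5: ant0:(3,0)->E->(3,1) | ant1:(0,3)->W->(0,2) | ant2:(0,3)->W->(0,2)
  grid max=6 at (0,2)
Final grid:
  0 0 6 4
  0 0 0 0
  0 0 0 0
  2 2 0 0
Max pheromone 6 at (0,2)

Answer: (0,2)=6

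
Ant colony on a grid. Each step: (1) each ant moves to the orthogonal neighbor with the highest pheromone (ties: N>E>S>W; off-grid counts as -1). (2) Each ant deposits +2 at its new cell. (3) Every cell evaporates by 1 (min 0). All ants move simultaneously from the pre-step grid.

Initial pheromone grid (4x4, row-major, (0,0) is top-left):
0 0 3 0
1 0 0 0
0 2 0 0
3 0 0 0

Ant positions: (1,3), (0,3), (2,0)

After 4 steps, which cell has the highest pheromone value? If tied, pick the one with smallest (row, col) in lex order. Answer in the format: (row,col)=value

Answer: (0,2)=7

Derivation:
Step 1: ant0:(1,3)->N->(0,3) | ant1:(0,3)->W->(0,2) | ant2:(2,0)->S->(3,0)
  grid max=4 at (0,2)
Step 2: ant0:(0,3)->W->(0,2) | ant1:(0,2)->E->(0,3) | ant2:(3,0)->N->(2,0)
  grid max=5 at (0,2)
Step 3: ant0:(0,2)->E->(0,3) | ant1:(0,3)->W->(0,2) | ant2:(2,0)->S->(3,0)
  grid max=6 at (0,2)
Step 4: ant0:(0,3)->W->(0,2) | ant1:(0,2)->E->(0,3) | ant2:(3,0)->N->(2,0)
  grid max=7 at (0,2)
Final grid:
  0 0 7 4
  0 0 0 0
  1 0 0 0
  3 0 0 0
Max pheromone 7 at (0,2)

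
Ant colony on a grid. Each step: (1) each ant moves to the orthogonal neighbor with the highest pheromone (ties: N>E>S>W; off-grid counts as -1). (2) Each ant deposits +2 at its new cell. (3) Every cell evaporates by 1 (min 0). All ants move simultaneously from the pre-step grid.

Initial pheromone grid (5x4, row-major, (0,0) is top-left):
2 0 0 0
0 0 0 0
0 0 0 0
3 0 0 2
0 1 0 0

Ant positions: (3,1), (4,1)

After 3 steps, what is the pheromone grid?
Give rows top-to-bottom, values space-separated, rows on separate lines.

After step 1: ants at (3,0),(3,1)
  1 0 0 0
  0 0 0 0
  0 0 0 0
  4 1 0 1
  0 0 0 0
After step 2: ants at (3,1),(3,0)
  0 0 0 0
  0 0 0 0
  0 0 0 0
  5 2 0 0
  0 0 0 0
After step 3: ants at (3,0),(3,1)
  0 0 0 0
  0 0 0 0
  0 0 0 0
  6 3 0 0
  0 0 0 0

0 0 0 0
0 0 0 0
0 0 0 0
6 3 0 0
0 0 0 0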